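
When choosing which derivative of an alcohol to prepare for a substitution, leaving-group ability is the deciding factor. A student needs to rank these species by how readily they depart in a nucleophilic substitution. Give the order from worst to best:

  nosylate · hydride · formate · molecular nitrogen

Leaving-group ability tracks the stability of the departed species; conjugate-acid pKₐ is the usual yardstick (lower pKₐ → better LG).
molecular nitrogen: no meaningful conjugate acid; N₂ departs as an exceptionally stable neutral molecule
nosylate: pKₐ(p-O₂NC₆H₄SO₃H) ≈ -3.5
formate: pKₐ(HCOOH) ≈ 3.8
hydride: pKₐ(H₂) ≈ 36
The question asks for worst first, so the sequence is read in increasing leaving-group ability.

hydride < formate < nosylate < molecular nitrogen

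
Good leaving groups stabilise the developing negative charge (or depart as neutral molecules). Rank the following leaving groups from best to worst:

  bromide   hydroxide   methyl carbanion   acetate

bromide > acetate > hydroxide > methyl carbanion

The more stable X⁻ (or X) is on its own — i.e. the weaker a base it is — the better a leaving group it makes.
bromide: pKₐ(HBr) ≈ -9 — weak base; good leaving group
acetate: pKₐ(CH₃COOH) ≈ 4.8 — resonance-stabilised but still a weak base
hydroxide: pKₐ(H₂O) ≈ 15.7
methyl carbanion: pKₐ(CH₄) ≈ 48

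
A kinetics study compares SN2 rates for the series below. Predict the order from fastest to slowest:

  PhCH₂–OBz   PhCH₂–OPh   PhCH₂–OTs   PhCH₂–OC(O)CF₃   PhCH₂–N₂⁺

Same R in every case — rank the leaving groups.
A good leaving group is a weak base: the lower the pKₐ of its conjugate acid, the more readily it departs.
PhCH₂–N₂⁺ loses N₂: no meaningful conjugate acid; N₂ departs as an exceptionally stable neutral molecule
PhCH₂–OTs loses OTs⁻: pKₐ(p-CH₃C₆H₄SO₃H (TsOH)) ≈ -2.8
PhCH₂–OC(O)CF₃ loses CF₃COO⁻: pKₐ(CF₃COOH) ≈ 0.2
PhCH₂–OBz loses PhCOO⁻: pKₐ(C₆H₅COOH) ≈ 4.2
PhCH₂–OPh loses PhO⁻: pKₐ(C₆H₅OH (phenol)) ≈ 10

PhCH₂–N₂⁺ > PhCH₂–OTs > PhCH₂–OC(O)CF₃ > PhCH₂–OBz > PhCH₂–OPh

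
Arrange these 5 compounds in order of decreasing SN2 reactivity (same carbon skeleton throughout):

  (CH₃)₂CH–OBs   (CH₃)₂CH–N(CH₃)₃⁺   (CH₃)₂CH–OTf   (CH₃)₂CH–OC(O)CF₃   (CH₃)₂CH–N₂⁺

(CH₃)₂CH–N₂⁺ > (CH₃)₂CH–OTf > (CH₃)₂CH–OBs > (CH₃)₂CH–OC(O)CF₃ > (CH₃)₂CH–N(CH₃)₃⁺

The skeletons are identical, so relative rate is governed entirely by leaving-group ability.
The more stable X⁻ (or X) is on its own — i.e. the weaker a base it is — the better a leaving group it makes.
(CH₃)₂CH–N₂⁺ loses N₂: no meaningful conjugate acid; N₂ departs as an exceptionally stable neutral molecule
(CH₃)₂CH–OTf loses OTf⁻: pKₐ(CF₃SO₃H (triflic acid)) ≈ -14
(CH₃)₂CH–OBs loses OBs⁻: pKₐ(p-BrC₆H₄SO₃H) ≈ -2.8
(CH₃)₂CH–OC(O)CF₃ loses CF₃COO⁻: pKₐ(CF₃COOH) ≈ 0.2
(CH₃)₂CH–N(CH₃)₃⁺ loses NR'₃: pKₐ(R'₃NH⁺) ≈ 10.7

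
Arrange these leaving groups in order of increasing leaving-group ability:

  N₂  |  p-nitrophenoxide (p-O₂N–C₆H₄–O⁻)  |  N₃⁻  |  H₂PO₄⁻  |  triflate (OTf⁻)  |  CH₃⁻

CH₃⁻ < p-nitrophenoxide (p-O₂N–C₆H₄–O⁻) < N₃⁻ < H₂PO₄⁻ < triflate (OTf⁻) < N₂

A good leaving group is a weak base: the lower the pKₐ of its conjugate acid, the more readily it departs.
N₂: no meaningful conjugate acid; N₂ departs as an exceptionally stable neutral molecule
triflate (OTf⁻): pKₐ(CF₃SO₃H (triflic acid)) ≈ -14
H₂PO₄⁻: pKₐ(H₃PO₄) ≈ 2.1 — moderate base; biological leaving group after further activation
N₃⁻: pKₐ(HN₃) ≈ 4.7 — linear, resonance-stabilised
p-nitrophenoxide (p-O₂N–C₆H₄–O⁻): pKₐ(p-nitrophenol) ≈ 7.2 — nitro group delocalises the charge; the classic chromogenic LG
CH₃⁻: pKₐ(CH₄) ≈ 48 — unstabilised carbanion; the worst conceivable leaving group
Listed from poorest to best leaving group as asked.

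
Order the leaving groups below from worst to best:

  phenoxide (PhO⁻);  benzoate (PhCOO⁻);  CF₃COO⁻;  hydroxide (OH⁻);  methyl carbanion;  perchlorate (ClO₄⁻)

methyl carbanion < hydroxide (OH⁻) < phenoxide (PhO⁻) < benzoate (PhCOO⁻) < CF₃COO⁻ < perchlorate (ClO₄⁻)

Leaving-group ability tracks the stability of the departed species; conjugate-acid pKₐ is the usual yardstick (lower pKₐ → better LG).
perchlorate (ClO₄⁻): pKₐ(HClO₄) ≈ -10 — extremely weak base; rarely used for safety reasons
CF₃COO⁻: pKₐ(CF₃COOH) ≈ 0.2
benzoate (PhCOO⁻): pKₐ(C₆H₅COOH) ≈ 4.2 — aryl carboxylate
phenoxide (PhO⁻): pKₐ(C₆H₅OH (phenol)) ≈ 10 — resonance into the ring helps, but still a poor LG
hydroxide (OH⁻): pKₐ(H₂O) ≈ 15.7 — strong base; essentially never leaves without prior activation
methyl carbanion: pKₐ(CH₄) ≈ 48 — unstabilised carbanion; the worst conceivable leaving group
The question asks for worst first, so the sequence is read in increasing leaving-group ability.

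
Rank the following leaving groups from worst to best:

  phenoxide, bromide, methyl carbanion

bromide: pKₐ(HBr) ≈ -9
phenoxide: pKₐ(C₆H₅OH (phenol)) ≈ 10
methyl carbanion: pKₐ(CH₄) ≈ 48
Listed from poorest to best leaving group as asked.

methyl carbanion < phenoxide < bromide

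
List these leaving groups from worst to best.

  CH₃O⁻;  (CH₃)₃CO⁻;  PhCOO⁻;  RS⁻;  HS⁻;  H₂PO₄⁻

H₂PO₄⁻: pKₐ(H₃PO₄) ≈ 2.1
PhCOO⁻: pKₐ(C₆H₅COOH) ≈ 4.2
HS⁻: pKₐ(H₂S) ≈ 7
RS⁻: pKₐ(RSH (a thiol)) ≈ 10.5
CH₃O⁻: pKₐ(CH₃OH) ≈ 15.5
(CH₃)₃CO⁻: pKₐ(t-BuOH) ≈ 18
The question asks for worst first, so the sequence is read in increasing leaving-group ability.

(CH₃)₃CO⁻ < CH₃O⁻ < RS⁻ < HS⁻ < PhCOO⁻ < H₂PO₄⁻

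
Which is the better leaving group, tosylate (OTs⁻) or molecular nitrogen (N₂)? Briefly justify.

molecular nitrogen (N₂)

molecular nitrogen (N₂) is the better leaving group.
N₂ is the ultimate leaving group — it departs as an exceptionally stable neutral molecule, whereas tosylate (OTs⁻) (pKₐ(p-CH₃C₆H₄SO₃H (TsOH)) ≈ -2.8) is far more basic.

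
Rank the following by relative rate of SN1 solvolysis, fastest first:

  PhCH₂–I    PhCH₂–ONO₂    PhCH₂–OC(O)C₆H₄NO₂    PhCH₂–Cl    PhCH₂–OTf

PhCH₂–OTf > PhCH₂–I > PhCH₂–Cl > PhCH₂–ONO₂ > PhCH₂–OC(O)C₆H₄NO₂

The skeletons are identical, so relative rate is governed entirely by leaving-group ability.
Leaving-group ability tracks the stability of the departed species; conjugate-acid pKₐ is the usual yardstick (lower pKₐ → better LG).
PhCH₂–OTf loses OTf⁻: pKₐ(CF₃SO₃H (triflic acid)) ≈ -14
PhCH₂–I loses I⁻: pKₐ(HI) ≈ -10
PhCH₂–Cl loses Cl⁻: pKₐ(HCl) ≈ -7
PhCH₂–ONO₂ loses NO₃⁻: pKₐ(HNO₃) ≈ -1.3
PhCH₂–OC(O)C₆H₄NO₂ loses p-O₂N–C₆H₄–COO⁻: pKₐ(p-nitrobenzoic acid) ≈ 3.4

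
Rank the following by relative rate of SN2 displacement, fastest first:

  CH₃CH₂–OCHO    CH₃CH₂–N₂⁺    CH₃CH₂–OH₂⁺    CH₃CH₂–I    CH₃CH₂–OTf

With the same alkyl group throughout, only the leaving group differentiates the rates.
A good leaving group is a weak base: the lower the pKₐ of its conjugate acid, the more readily it departs.
CH₃CH₂–N₂⁺ loses N₂: no meaningful conjugate acid; N₂ departs as an exceptionally stable neutral molecule
CH₃CH₂–OTf loses OTf⁻: pKₐ(CF₃SO₃H (triflic acid)) ≈ -14
CH₃CH₂–I loses I⁻: pKₐ(HI) ≈ -10
CH₃CH₂–OH₂⁺ loses H₂O: pKₐ(H₃O⁺) ≈ -1.7
CH₃CH₂–OCHO loses HCOO⁻: pKₐ(HCOOH) ≈ 3.8

CH₃CH₂–N₂⁺ > CH₃CH₂–OTf > CH₃CH₂–I > CH₃CH₂–OH₂⁺ > CH₃CH₂–OCHO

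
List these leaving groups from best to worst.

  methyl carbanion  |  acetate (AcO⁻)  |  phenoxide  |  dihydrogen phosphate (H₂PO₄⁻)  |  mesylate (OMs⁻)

mesylate (OMs⁻) > dihydrogen phosphate (H₂PO₄⁻) > acetate (AcO⁻) > phenoxide > methyl carbanion

mesylate (OMs⁻): pKₐ(CH₃SO₃H (MsOH)) ≈ -1.9
dihydrogen phosphate (H₂PO₄⁻): pKₐ(H₃PO₄) ≈ 2.1
acetate (AcO⁻): pKₐ(CH₃COOH) ≈ 4.8
phenoxide: pKₐ(C₆H₅OH (phenol)) ≈ 10
methyl carbanion: pKₐ(CH₄) ≈ 48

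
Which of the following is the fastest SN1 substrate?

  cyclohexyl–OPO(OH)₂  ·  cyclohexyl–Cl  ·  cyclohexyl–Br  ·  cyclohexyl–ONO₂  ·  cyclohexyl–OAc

cyclohexyl–Br

With the same alkyl group throughout, only the leaving group differentiates the rates.
Rank by basicity of the departing species: weakest base leaves most easily.
cyclohexyl–Br loses Br⁻: pKₐ(HBr) ≈ -9
cyclohexyl–Cl loses Cl⁻: pKₐ(HCl) ≈ -7
cyclohexyl–ONO₂ loses NO₃⁻: pKₐ(HNO₃) ≈ -1.3
cyclohexyl–OPO(OH)₂ loses H₂PO₄⁻: pKₐ(H₃PO₄) ≈ 2.1
cyclohexyl–OAc loses AcO⁻: pKₐ(CH₃COOH) ≈ 4.8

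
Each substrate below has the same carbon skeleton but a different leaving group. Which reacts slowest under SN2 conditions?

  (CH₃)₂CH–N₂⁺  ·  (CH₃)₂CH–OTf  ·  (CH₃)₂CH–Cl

(CH₃)₂CH–Cl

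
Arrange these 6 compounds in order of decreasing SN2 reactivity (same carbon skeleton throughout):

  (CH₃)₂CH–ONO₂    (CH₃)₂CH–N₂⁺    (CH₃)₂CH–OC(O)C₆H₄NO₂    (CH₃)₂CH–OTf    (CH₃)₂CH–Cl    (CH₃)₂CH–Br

Same R in every case — rank the leaving groups.
The more stable X⁻ (or X) is on its own — i.e. the weaker a base it is — the better a leaving group it makes.
(CH₃)₂CH–N₂⁺ loses N₂: no meaningful conjugate acid; N₂ departs as an exceptionally stable neutral molecule
(CH₃)₂CH–OTf loses OTf⁻: pKₐ(CF₃SO₃H (triflic acid)) ≈ -14
(CH₃)₂CH–Br loses Br⁻: pKₐ(HBr) ≈ -9
(CH₃)₂CH–Cl loses Cl⁻: pKₐ(HCl) ≈ -7
(CH₃)₂CH–ONO₂ loses NO₃⁻: pKₐ(HNO₃) ≈ -1.3
(CH₃)₂CH–OC(O)C₆H₄NO₂ loses p-O₂N–C₆H₄–COO⁻: pKₐ(p-nitrobenzoic acid) ≈ 3.4

(CH₃)₂CH–N₂⁺ > (CH₃)₂CH–OTf > (CH₃)₂CH–Br > (CH₃)₂CH–Cl > (CH₃)₂CH–ONO₂ > (CH₃)₂CH–OC(O)C₆H₄NO₂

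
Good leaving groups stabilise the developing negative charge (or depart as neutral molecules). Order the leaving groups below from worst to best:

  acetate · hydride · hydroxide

hydride < hydroxide < acetate

acetate: pKₐ(CH₃COOH) ≈ 4.8
hydroxide: pKₐ(H₂O) ≈ 15.7
hydride: pKₐ(H₂) ≈ 36
The question asks for worst first, so the sequence is read in increasing leaving-group ability.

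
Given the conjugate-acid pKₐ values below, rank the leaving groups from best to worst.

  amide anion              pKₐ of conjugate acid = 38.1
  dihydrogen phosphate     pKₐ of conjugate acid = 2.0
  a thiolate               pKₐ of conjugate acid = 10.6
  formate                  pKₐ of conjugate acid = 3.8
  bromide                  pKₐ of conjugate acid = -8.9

bromide > dihydrogen phosphate > formate > a thiolate > amide anion

Lower conjugate-acid pKₐ ⇒ weaker base ⇒ better leaving group.
Sorting by the given values: bromide (-8.9), dihydrogen phosphate (2.0), formate (3.8), a thiolate (10.6), amide anion (38.1).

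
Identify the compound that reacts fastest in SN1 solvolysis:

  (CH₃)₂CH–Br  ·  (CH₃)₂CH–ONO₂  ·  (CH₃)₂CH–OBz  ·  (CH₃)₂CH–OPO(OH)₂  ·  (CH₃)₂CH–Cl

(CH₃)₂CH–Br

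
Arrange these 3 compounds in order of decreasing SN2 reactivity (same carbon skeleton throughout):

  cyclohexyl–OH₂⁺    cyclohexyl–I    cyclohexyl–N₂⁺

cyclohexyl–N₂⁺ > cyclohexyl–I > cyclohexyl–OH₂⁺

Same R in every case — rank the leaving groups.
The more stable X⁻ (or X) is on its own — i.e. the weaker a base it is — the better a leaving group it makes.
cyclohexyl–N₂⁺ loses N₂: no meaningful conjugate acid; N₂ departs as an exceptionally stable neutral molecule
cyclohexyl–I loses I⁻: pKₐ(HI) ≈ -10
cyclohexyl–OH₂⁺ loses H₂O: pKₐ(H₃O⁺) ≈ -1.7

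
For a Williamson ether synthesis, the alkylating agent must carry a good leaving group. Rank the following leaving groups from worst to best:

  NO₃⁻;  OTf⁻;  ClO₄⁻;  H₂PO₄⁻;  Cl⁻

The more stable X⁻ (or X) is on its own — i.e. the weaker a base it is — the better a leaving group it makes.
OTf⁻: pKₐ(CF₃SO₃H (triflic acid)) ≈ -14 — charge spread over three oxygens and a CF₃ group; the premier leaving group in synthesis
ClO₄⁻: pKₐ(HClO₄) ≈ -10
Cl⁻: pKₐ(HCl) ≈ -7 — moderately weak base
NO₃⁻: pKₐ(HNO₃) ≈ -1.3 — resonance-delocalised over three oxygens
H₂PO₄⁻: pKₐ(H₃PO₄) ≈ 2.1
The question asks for worst first, so the sequence is read in increasing leaving-group ability.

H₂PO₄⁻ < NO₃⁻ < Cl⁻ < ClO₄⁻ < OTf⁻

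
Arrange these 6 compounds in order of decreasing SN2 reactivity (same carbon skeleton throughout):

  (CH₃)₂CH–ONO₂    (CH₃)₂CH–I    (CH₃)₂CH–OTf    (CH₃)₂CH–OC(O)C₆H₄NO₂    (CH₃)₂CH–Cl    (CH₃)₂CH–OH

(CH₃)₂CH–OTf > (CH₃)₂CH–I > (CH₃)₂CH–Cl > (CH₃)₂CH–ONO₂ > (CH₃)₂CH–OC(O)C₆H₄NO₂ > (CH₃)₂CH–OH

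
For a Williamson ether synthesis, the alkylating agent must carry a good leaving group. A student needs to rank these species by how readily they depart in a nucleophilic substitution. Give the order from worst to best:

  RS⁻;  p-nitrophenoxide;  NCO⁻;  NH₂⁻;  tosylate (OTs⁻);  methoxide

NH₂⁻ < methoxide < RS⁻ < p-nitrophenoxide < NCO⁻ < tosylate (OTs⁻)

The more stable X⁻ (or X) is on its own — i.e. the weaker a base it is — the better a leaving group it makes.
tosylate (OTs⁻): pKₐ(p-CH₃C₆H₄SO₃H (TsOH)) ≈ -2.8
NCO⁻: pKₐ(HOCN) ≈ 3.5 — resonance between N and O
p-nitrophenoxide: pKₐ(p-nitrophenol) ≈ 7.2 — nitro group delocalises the charge; the classic chromogenic LG
RS⁻: pKₐ(RSH (a thiol)) ≈ 10.5 — moderately basic; rarely leaves without activation
methoxide: pKₐ(CH₃OH) ≈ 15.5 — strong base; alkoxides do not leave unassisted
NH₂⁻: pKₐ(NH₃) ≈ 38
Listed from poorest to best leaving group as asked.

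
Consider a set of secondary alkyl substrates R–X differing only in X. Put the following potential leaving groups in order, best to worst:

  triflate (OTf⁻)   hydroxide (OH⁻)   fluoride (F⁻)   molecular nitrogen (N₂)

A good leaving group is a weak base: the lower the pKₐ of its conjugate acid, the more readily it departs.
molecular nitrogen (N₂): no meaningful conjugate acid; N₂ departs as an exceptionally stable neutral molecule
triflate (OTf⁻): pKₐ(CF₃SO₃H (triflic acid)) ≈ -14 — charge spread over three oxygens and a CF₃ group; the premier leaving group in synthesis
fluoride (F⁻): pKₐ(HF) ≈ 3.2
hydroxide (OH⁻): pKₐ(H₂O) ≈ 15.7 — strong base; essentially never leaves without prior activation

molecular nitrogen (N₂) > triflate (OTf⁻) > fluoride (F⁻) > hydroxide (OH⁻)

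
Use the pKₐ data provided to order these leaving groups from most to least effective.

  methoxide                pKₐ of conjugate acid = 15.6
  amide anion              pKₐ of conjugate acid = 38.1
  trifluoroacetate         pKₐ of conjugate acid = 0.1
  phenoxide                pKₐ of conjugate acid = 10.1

Lower conjugate-acid pKₐ ⇒ weaker base ⇒ better leaving group.
Sorting by the given values: trifluoroacetate (0.1), phenoxide (10.1), methoxide (15.6), amide anion (38.1).

trifluoroacetate > phenoxide > methoxide > amide anion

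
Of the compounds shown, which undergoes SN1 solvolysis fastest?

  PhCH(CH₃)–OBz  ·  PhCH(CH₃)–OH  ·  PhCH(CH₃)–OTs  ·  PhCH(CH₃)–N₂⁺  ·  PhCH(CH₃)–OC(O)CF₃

PhCH(CH₃)–N₂⁺

Identical carbon frameworks mean the comparison reduces to leaving-group quality.
The more stable X⁻ (or X) is on its own — i.e. the weaker a base it is — the better a leaving group it makes.
PhCH(CH₃)–N₂⁺ loses N₂: no meaningful conjugate acid; N₂ departs as an exceptionally stable neutral molecule
PhCH(CH₃)–OTs loses OTs⁻: pKₐ(p-CH₃C₆H₄SO₃H (TsOH)) ≈ -2.8
PhCH(CH₃)–OC(O)CF₃ loses CF₃COO⁻: pKₐ(CF₃COOH) ≈ 0.2
PhCH(CH₃)–OBz loses PhCOO⁻: pKₐ(C₆H₅COOH) ≈ 4.2
PhCH(CH₃)–OH loses OH⁻: pKₐ(H₂O) ≈ 15.7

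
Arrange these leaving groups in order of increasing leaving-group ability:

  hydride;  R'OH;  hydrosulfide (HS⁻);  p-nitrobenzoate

R'OH: pKₐ(R'OH₂⁺) ≈ -2.4 — neutral; leaves from a protonated ether (an oxonium ion, R–O(H)R'⁺)
p-nitrobenzoate: pKₐ(p-nitrobenzoic acid) ≈ 3.4 — electron-withdrawing nitro group stabilises the carboxylate
hydrosulfide (HS⁻): pKₐ(H₂S) ≈ 7 — larger and more polarisable than the oxygen analogue
hydride: pKₐ(H₂) ≈ 36 — extremely strong base; leaves only in special hydride-transfer contexts
Reversing gives the worst-to-best order requested.

hydride < hydrosulfide (HS⁻) < p-nitrobenzoate < R'OH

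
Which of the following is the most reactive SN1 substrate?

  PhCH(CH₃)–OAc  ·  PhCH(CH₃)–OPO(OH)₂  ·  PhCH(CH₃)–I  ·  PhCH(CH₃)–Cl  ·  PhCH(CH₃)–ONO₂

PhCH(CH₃)–I

The skeletons are identical, so relative rate is governed entirely by leaving-group ability.
A good leaving group is a weak base: the lower the pKₐ of its conjugate acid, the more readily it departs.
PhCH(CH₃)–I loses I⁻: pKₐ(HI) ≈ -10
PhCH(CH₃)–Cl loses Cl⁻: pKₐ(HCl) ≈ -7
PhCH(CH₃)–ONO₂ loses NO₃⁻: pKₐ(HNO₃) ≈ -1.3
PhCH(CH₃)–OPO(OH)₂ loses H₂PO₄⁻: pKₐ(H₃PO₄) ≈ 2.1
PhCH(CH₃)–OAc loses AcO⁻: pKₐ(CH₃COOH) ≈ 4.8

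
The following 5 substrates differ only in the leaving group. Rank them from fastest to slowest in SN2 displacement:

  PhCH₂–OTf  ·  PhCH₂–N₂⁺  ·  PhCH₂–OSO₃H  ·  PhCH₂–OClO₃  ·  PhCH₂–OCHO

The skeletons are identical, so relative rate is governed entirely by leaving-group ability.
Leaving-group ability tracks the stability of the departed species; conjugate-acid pKₐ is the usual yardstick (lower pKₐ → better LG).
PhCH₂–N₂⁺ loses N₂: no meaningful conjugate acid; N₂ departs as an exceptionally stable neutral molecule
PhCH₂–OTf loses OTf⁻: pKₐ(CF₃SO₃H (triflic acid)) ≈ -14
PhCH₂–OClO₃ loses ClO₄⁻: pKₐ(HClO₄) ≈ -10
PhCH₂–OSO₃H loses HSO₄⁻: pKₐ(H₂SO₄) ≈ -3
PhCH₂–OCHO loses HCOO⁻: pKₐ(HCOOH) ≈ 3.8

PhCH₂–N₂⁺ > PhCH₂–OTf > PhCH₂–OClO₃ > PhCH₂–OSO₃H > PhCH₂–OCHO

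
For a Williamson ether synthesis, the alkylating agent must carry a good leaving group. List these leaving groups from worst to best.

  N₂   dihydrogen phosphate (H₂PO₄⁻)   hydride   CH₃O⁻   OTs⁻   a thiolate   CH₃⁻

Leaving-group ability tracks the stability of the departed species; conjugate-acid pKₐ is the usual yardstick (lower pKₐ → better LG).
N₂: no meaningful conjugate acid; N₂ departs as an exceptionally stable neutral molecule
OTs⁻: pKₐ(p-CH₃C₆H₄SO₃H (TsOH)) ≈ -2.8
dihydrogen phosphate (H₂PO₄⁻): pKₐ(H₃PO₄) ≈ 2.1
a thiolate: pKₐ(RSH (a thiol)) ≈ 10.5
CH₃O⁻: pKₐ(CH₃OH) ≈ 15.5
hydride: pKₐ(H₂) ≈ 36
CH₃⁻: pKₐ(CH₄) ≈ 48
The question asks for worst first, so the sequence is read in increasing leaving-group ability.

CH₃⁻ < hydride < CH₃O⁻ < a thiolate < dihydrogen phosphate (H₂PO₄⁻) < OTs⁻ < N₂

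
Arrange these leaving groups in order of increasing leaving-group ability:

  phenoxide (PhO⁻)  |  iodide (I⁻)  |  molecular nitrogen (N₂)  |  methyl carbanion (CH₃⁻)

A good leaving group is a weak base: the lower the pKₐ of its conjugate acid, the more readily it departs.
molecular nitrogen (N₂): no meaningful conjugate acid; N₂ departs as an exceptionally stable neutral molecule
iodide (I⁻): pKₐ(HI) ≈ -10 — large, highly polarisable; very weak base
phenoxide (PhO⁻): pKₐ(C₆H₅OH (phenol)) ≈ 10
methyl carbanion (CH₃⁻): pKₐ(CH₄) ≈ 48
The question asks for worst first, so the sequence is read in increasing leaving-group ability.

methyl carbanion (CH₃⁻) < phenoxide (PhO⁻) < iodide (I⁻) < molecular nitrogen (N₂)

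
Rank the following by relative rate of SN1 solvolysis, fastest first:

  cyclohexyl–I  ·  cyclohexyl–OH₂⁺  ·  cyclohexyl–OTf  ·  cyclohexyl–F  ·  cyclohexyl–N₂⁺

Identical carbon frameworks mean the comparison reduces to leaving-group quality.
Rank by basicity of the departing species: weakest base leaves most easily.
cyclohexyl–N₂⁺ loses N₂: no meaningful conjugate acid; N₂ departs as an exceptionally stable neutral molecule
cyclohexyl–OTf loses OTf⁻: pKₐ(CF₃SO₃H (triflic acid)) ≈ -14
cyclohexyl–I loses I⁻: pKₐ(HI) ≈ -10
cyclohexyl–OH₂⁺ loses H₂O: pKₐ(H₃O⁺) ≈ -1.7
cyclohexyl–F loses F⁻: pKₐ(HF) ≈ 3.2

cyclohexyl–N₂⁺ > cyclohexyl–OTf > cyclohexyl–I > cyclohexyl–OH₂⁺ > cyclohexyl–F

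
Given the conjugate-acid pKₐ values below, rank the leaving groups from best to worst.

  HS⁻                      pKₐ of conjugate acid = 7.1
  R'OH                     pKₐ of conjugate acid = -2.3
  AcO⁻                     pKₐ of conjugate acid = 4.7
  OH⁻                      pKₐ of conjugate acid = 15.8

R'OH > AcO⁻ > HS⁻ > OH⁻

Lower conjugate-acid pKₐ ⇒ weaker base ⇒ better leaving group.
Sorting by the given values: R'OH (-2.3), AcO⁻ (4.7), HS⁻ (7.1), OH⁻ (15.8).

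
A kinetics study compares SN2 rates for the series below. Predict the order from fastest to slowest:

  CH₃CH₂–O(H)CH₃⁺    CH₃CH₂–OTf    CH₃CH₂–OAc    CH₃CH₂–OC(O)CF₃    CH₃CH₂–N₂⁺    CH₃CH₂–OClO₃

With the same alkyl group throughout, only the leaving group differentiates the rates.
A good leaving group is a weak base: the lower the pKₐ of its conjugate acid, the more readily it departs.
CH₃CH₂–N₂⁺ loses N₂: no meaningful conjugate acid; N₂ departs as an exceptionally stable neutral molecule
CH₃CH₂–OTf loses OTf⁻: pKₐ(CF₃SO₃H (triflic acid)) ≈ -14
CH₃CH₂–OClO₃ loses ClO₄⁻: pKₐ(HClO₄) ≈ -10
CH₃CH₂–O(H)CH₃⁺ loses R'OH: pKₐ(R'OH₂⁺) ≈ -2.4
CH₃CH₂–OC(O)CF₃ loses CF₃COO⁻: pKₐ(CF₃COOH) ≈ 0.2
CH₃CH₂–OAc loses AcO⁻: pKₐ(CH₃COOH) ≈ 4.8

CH₃CH₂–N₂⁺ > CH₃CH₂–OTf > CH₃CH₂–OClO₃ > CH₃CH₂–O(H)CH₃⁺ > CH₃CH₂–OC(O)CF₃ > CH₃CH₂–OAc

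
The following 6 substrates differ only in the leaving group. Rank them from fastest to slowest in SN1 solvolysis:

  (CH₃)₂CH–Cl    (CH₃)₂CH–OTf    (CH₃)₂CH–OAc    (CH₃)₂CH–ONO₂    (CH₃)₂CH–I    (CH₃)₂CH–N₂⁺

(CH₃)₂CH–N₂⁺ > (CH₃)₂CH–OTf > (CH₃)₂CH–I > (CH₃)₂CH–Cl > (CH₃)₂CH–ONO₂ > (CH₃)₂CH–OAc

With the same alkyl group throughout, only the leaving group differentiates the rates.
Rank by basicity of the departing species: weakest base leaves most easily.
(CH₃)₂CH–N₂⁺ loses N₂: no meaningful conjugate acid; N₂ departs as an exceptionally stable neutral molecule
(CH₃)₂CH–OTf loses OTf⁻: pKₐ(CF₃SO₃H (triflic acid)) ≈ -14
(CH₃)₂CH–I loses I⁻: pKₐ(HI) ≈ -10
(CH₃)₂CH–Cl loses Cl⁻: pKₐ(HCl) ≈ -7
(CH₃)₂CH–ONO₂ loses NO₃⁻: pKₐ(HNO₃) ≈ -1.3
(CH₃)₂CH–OAc loses AcO⁻: pKₐ(CH₃COOH) ≈ 4.8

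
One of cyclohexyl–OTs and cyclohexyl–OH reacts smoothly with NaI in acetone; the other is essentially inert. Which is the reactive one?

From cyclohexyl–OH the departing group would be OH⁻ (pKₐ(H₂O) ≈ 15.7). Strong base; essentially never leaves without prior activation.
From cyclohexyl–OTs the leaving group is OTs⁻ (pKₐ(p-CH₃C₆H₄SO₃H (TsOH)) ≈ -2.8). Resonance-delocalised arenesulfonate.
(In practice cyclohexyl–OTs is made from cyclohexyl–OH by treatment with TsCl / pyridine, converting the hydroxyl into a tosylate.)

cyclohexyl–OTs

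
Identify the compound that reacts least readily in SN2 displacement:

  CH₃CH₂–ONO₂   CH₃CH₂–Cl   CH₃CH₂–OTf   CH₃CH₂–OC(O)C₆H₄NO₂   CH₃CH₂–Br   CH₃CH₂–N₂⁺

CH₃CH₂–OC(O)C₆H₄NO₂

The skeletons are identical, so relative rate is governed entirely by leaving-group ability.
A good leaving group is a weak base: the lower the pKₐ of its conjugate acid, the more readily it departs.
CH₃CH₂–N₂⁺ loses N₂: no meaningful conjugate acid; N₂ departs as an exceptionally stable neutral molecule
CH₃CH₂–OTf loses OTf⁻: pKₐ(CF₃SO₃H (triflic acid)) ≈ -14
CH₃CH₂–Br loses Br⁻: pKₐ(HBr) ≈ -9
CH₃CH₂–Cl loses Cl⁻: pKₐ(HCl) ≈ -7
CH₃CH₂–ONO₂ loses NO₃⁻: pKₐ(HNO₃) ≈ -1.3
CH₃CH₂–OC(O)C₆H₄NO₂ loses p-O₂N–C₆H₄–COO⁻: pKₐ(p-nitrobenzoic acid) ≈ 3.4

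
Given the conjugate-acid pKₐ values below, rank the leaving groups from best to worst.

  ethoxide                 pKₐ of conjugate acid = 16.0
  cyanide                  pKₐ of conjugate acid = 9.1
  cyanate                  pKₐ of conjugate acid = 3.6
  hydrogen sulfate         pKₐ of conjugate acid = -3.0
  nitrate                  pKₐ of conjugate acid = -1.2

Lower conjugate-acid pKₐ ⇒ weaker base ⇒ better leaving group.
Sorting by the given values: hydrogen sulfate (-3.0), nitrate (-1.2), cyanate (3.6), cyanide (9.1), ethoxide (16.0).

hydrogen sulfate > nitrate > cyanate > cyanide > ethoxide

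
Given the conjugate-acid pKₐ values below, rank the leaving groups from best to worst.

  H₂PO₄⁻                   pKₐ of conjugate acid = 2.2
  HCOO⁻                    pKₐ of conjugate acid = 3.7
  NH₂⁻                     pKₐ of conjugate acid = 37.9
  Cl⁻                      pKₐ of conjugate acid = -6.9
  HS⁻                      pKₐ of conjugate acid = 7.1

Lower conjugate-acid pKₐ ⇒ weaker base ⇒ better leaving group.
Sorting by the given values: Cl⁻ (-6.9), H₂PO₄⁻ (2.2), HCOO⁻ (3.7), HS⁻ (7.1), NH₂⁻ (37.9).

Cl⁻ > H₂PO₄⁻ > HCOO⁻ > HS⁻ > NH₂⁻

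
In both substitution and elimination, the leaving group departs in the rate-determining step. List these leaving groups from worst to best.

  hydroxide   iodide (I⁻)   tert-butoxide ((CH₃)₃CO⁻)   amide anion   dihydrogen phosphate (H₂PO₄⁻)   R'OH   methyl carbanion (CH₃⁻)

methyl carbanion (CH₃⁻) < amide anion < tert-butoxide ((CH₃)₃CO⁻) < hydroxide < dihydrogen phosphate (H₂PO₄⁻) < R'OH < iodide (I⁻)

Leaving-group ability tracks the stability of the departed species; conjugate-acid pKₐ is the usual yardstick (lower pKₐ → better LG).
iodide (I⁻): pKₐ(HI) ≈ -10 — large, highly polarisable; very weak base
R'OH: pKₐ(R'OH₂⁺) ≈ -2.4 — neutral; leaves from a protonated ether (an oxonium ion, R–O(H)R'⁺)
dihydrogen phosphate (H₂PO₄⁻): pKₐ(H₃PO₄) ≈ 2.1
hydroxide: pKₐ(H₂O) ≈ 15.7 — strong base; essentially never leaves without prior activation
tert-butoxide ((CH₃)₃CO⁻): pKₐ(t-BuOH) ≈ 18
amide anion: pKₐ(NH₃) ≈ 38
methyl carbanion (CH₃⁻): pKₐ(CH₄) ≈ 48
Listed from poorest to best leaving group as asked.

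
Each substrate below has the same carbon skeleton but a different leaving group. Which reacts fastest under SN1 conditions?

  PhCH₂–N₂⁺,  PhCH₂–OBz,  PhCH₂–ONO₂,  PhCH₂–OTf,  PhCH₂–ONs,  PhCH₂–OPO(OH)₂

Same R in every case — rank the leaving groups.
A good leaving group is a weak base: the lower the pKₐ of its conjugate acid, the more readily it departs.
PhCH₂–N₂⁺ loses N₂: no meaningful conjugate acid; N₂ departs as an exceptionally stable neutral molecule
PhCH₂–OTf loses OTf⁻: pKₐ(CF₃SO₃H (triflic acid)) ≈ -14
PhCH₂–ONs loses ONs⁻: pKₐ(p-O₂NC₆H₄SO₃H) ≈ -3.5
PhCH₂–ONO₂ loses NO₃⁻: pKₐ(HNO₃) ≈ -1.3
PhCH₂–OPO(OH)₂ loses H₂PO₄⁻: pKₐ(H₃PO₄) ≈ 2.1
PhCH₂–OBz loses PhCOO⁻: pKₐ(C₆H₅COOH) ≈ 4.2

PhCH₂–N₂⁺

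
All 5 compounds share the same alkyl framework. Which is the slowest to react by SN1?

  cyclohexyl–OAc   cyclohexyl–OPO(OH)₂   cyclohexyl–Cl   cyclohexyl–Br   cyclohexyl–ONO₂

cyclohexyl–OAc

Identical carbon frameworks mean the comparison reduces to leaving-group quality.
A good leaving group is a weak base: the lower the pKₐ of its conjugate acid, the more readily it departs.
cyclohexyl–Br loses Br⁻: pKₐ(HBr) ≈ -9
cyclohexyl–Cl loses Cl⁻: pKₐ(HCl) ≈ -7
cyclohexyl–ONO₂ loses NO₃⁻: pKₐ(HNO₃) ≈ -1.3
cyclohexyl–OPO(OH)₂ loses H₂PO₄⁻: pKₐ(H₃PO₄) ≈ 2.1
cyclohexyl–OAc loses AcO⁻: pKₐ(CH₃COOH) ≈ 4.8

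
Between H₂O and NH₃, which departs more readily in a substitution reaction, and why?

H₂O is the better leaving group.
pKₐ(H₃O⁺) ≈ -1.7 versus pKₐ(NH₄⁺) ≈ 9.2: H₂O is the much weaker base.
Neutral; leaves from a protonated alcohol (R–OH₂⁺).

H₂O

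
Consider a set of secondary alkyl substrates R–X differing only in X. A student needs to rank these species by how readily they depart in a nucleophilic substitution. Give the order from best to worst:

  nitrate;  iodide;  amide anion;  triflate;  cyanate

triflate > iodide > nitrate > cyanate > amide anion

A good leaving group is a weak base: the lower the pKₐ of its conjugate acid, the more readily it departs.
triflate: pKₐ(CF₃SO₃H (triflic acid)) ≈ -14
iodide: pKₐ(HI) ≈ -10
nitrate: pKₐ(HNO₃) ≈ -1.3
cyanate: pKₐ(HOCN) ≈ 3.5
amide anion: pKₐ(NH₃) ≈ 38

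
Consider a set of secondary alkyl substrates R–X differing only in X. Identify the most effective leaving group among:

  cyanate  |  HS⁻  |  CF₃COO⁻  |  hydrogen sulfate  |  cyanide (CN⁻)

hydrogen sulfate

Rank by basicity of the departing species: weakest base leaves most easily.
hydrogen sulfate: pKₐ(H₂SO₄) ≈ -3
CF₃COO⁻: pKₐ(CF₃COOH) ≈ 0.2
cyanate: pKₐ(HOCN) ≈ 3.5
HS⁻: pKₐ(H₂S) ≈ 7
cyanide (CN⁻): pKₐ(HCN) ≈ 9.2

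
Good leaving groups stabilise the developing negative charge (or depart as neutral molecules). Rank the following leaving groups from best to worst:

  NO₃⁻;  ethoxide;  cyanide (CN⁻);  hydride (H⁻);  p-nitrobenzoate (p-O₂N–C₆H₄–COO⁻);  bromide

A good leaving group is a weak base: the lower the pKₐ of its conjugate acid, the more readily it departs.
bromide: pKₐ(HBr) ≈ -9
NO₃⁻: pKₐ(HNO₃) ≈ -1.3
p-nitrobenzoate (p-O₂N–C₆H₄–COO⁻): pKₐ(p-nitrobenzoic acid) ≈ 3.4
cyanide (CN⁻): pKₐ(HCN) ≈ 9.2
ethoxide: pKₐ(CH₃CH₂OH) ≈ 16
hydride (H⁻): pKₐ(H₂) ≈ 36

bromide > NO₃⁻ > p-nitrobenzoate (p-O₂N–C₆H₄–COO⁻) > cyanide (CN⁻) > ethoxide > hydride (H⁻)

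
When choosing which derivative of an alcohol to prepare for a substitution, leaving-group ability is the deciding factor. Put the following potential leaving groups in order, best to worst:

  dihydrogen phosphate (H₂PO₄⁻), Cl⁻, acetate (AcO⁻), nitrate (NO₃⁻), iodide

Leaving-group ability tracks the stability of the departed species; conjugate-acid pKₐ is the usual yardstick (lower pKₐ → better LG).
iodide: pKₐ(HI) ≈ -10
Cl⁻: pKₐ(HCl) ≈ -7 — moderately weak base
nitrate (NO₃⁻): pKₐ(HNO₃) ≈ -1.3
dihydrogen phosphate (H₂PO₄⁻): pKₐ(H₃PO₄) ≈ 2.1
acetate (AcO⁻): pKₐ(CH₃COOH) ≈ 4.8 — resonance-stabilised but still a weak base

iodide > Cl⁻ > nitrate (NO₃⁻) > dihydrogen phosphate (H₂PO₄⁻) > acetate (AcO⁻)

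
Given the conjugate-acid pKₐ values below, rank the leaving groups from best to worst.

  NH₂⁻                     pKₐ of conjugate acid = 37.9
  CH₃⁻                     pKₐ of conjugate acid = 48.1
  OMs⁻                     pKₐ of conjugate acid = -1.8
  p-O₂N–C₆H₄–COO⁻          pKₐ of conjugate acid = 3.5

OMs⁻ > p-O₂N–C₆H₄–COO⁻ > NH₂⁻ > CH₃⁻

Lower conjugate-acid pKₐ ⇒ weaker base ⇒ better leaving group.
Sorting by the given values: OMs⁻ (-1.8), p-O₂N–C₆H₄–COO⁻ (3.5), NH₂⁻ (37.9), CH₃⁻ (48.1).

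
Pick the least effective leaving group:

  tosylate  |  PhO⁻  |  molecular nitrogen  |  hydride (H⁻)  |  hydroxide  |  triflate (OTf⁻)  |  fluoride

molecular nitrogen: no meaningful conjugate acid; N₂ departs as an exceptionally stable neutral molecule
triflate (OTf⁻): pKₐ(CF₃SO₃H (triflic acid)) ≈ -14
tosylate: pKₐ(p-CH₃C₆H₄SO₃H (TsOH)) ≈ -2.8
fluoride: pKₐ(HF) ≈ 3.2
PhO⁻: pKₐ(C₆H₅OH (phenol)) ≈ 10
hydroxide: pKₐ(H₂O) ≈ 15.7
hydride (H⁻): pKₐ(H₂) ≈ 36

hydride (H⁻)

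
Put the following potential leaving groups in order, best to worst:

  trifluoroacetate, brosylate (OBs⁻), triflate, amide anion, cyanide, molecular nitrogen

molecular nitrogen > triflate > brosylate (OBs⁻) > trifluoroacetate > cyanide > amide anion

The more stable X⁻ (or X) is on its own — i.e. the weaker a base it is — the better a leaving group it makes.
molecular nitrogen: no meaningful conjugate acid; N₂ departs as an exceptionally stable neutral molecule
triflate: pKₐ(CF₃SO₃H (triflic acid)) ≈ -14 — charge spread over three oxygens and a CF₃ group; the premier leaving group in synthesis
brosylate (OBs⁻): pKₐ(p-BrC₆H₄SO₃H) ≈ -2.8
trifluoroacetate: pKₐ(CF₃COOH) ≈ 0.2 — strongly electron-withdrawing CF₃ stabilises the carboxylate
cyanide: pKₐ(HCN) ≈ 9.2 — sp carbon stabilises the charge somewhat, but still a poor LG
amide anion: pKₐ(NH₃) ≈ 38 — extremely strong base; never a leaving group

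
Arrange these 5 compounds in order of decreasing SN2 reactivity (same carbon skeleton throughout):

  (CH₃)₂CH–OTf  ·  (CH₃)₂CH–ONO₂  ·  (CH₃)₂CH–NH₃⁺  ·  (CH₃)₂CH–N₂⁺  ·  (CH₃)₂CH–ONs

(CH₃)₂CH–N₂⁺ > (CH₃)₂CH–OTf > (CH₃)₂CH–ONs > (CH₃)₂CH–ONO₂ > (CH₃)₂CH–NH₃⁺

Same R in every case — rank the leaving groups.
The more stable X⁻ (or X) is on its own — i.e. the weaker a base it is — the better a leaving group it makes.
(CH₃)₂CH–N₂⁺ loses N₂: no meaningful conjugate acid; N₂ departs as an exceptionally stable neutral molecule
(CH₃)₂CH–OTf loses OTf⁻: pKₐ(CF₃SO₃H (triflic acid)) ≈ -14
(CH₃)₂CH–ONs loses ONs⁻: pKₐ(p-O₂NC₆H₄SO₃H) ≈ -3.5
(CH₃)₂CH–ONO₂ loses NO₃⁻: pKₐ(HNO₃) ≈ -1.3
(CH₃)₂CH–NH₃⁺ loses NH₃: pKₐ(NH₄⁺) ≈ 9.2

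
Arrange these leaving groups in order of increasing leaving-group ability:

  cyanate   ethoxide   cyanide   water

The more stable X⁻ (or X) is on its own — i.e. the weaker a base it is — the better a leaving group it makes.
water: pKₐ(H₃O⁺) ≈ -1.7 — neutral; leaves from a protonated alcohol (R–OH₂⁺)
cyanate: pKₐ(HOCN) ≈ 3.5 — resonance between N and O
cyanide: pKₐ(HCN) ≈ 9.2 — sp carbon stabilises the charge somewhat, but still a poor LG
ethoxide: pKₐ(CH₃CH₂OH) ≈ 16 — strong base; alkoxides do not leave unassisted
Listed from poorest to best leaving group as asked.

ethoxide < cyanide < cyanate < water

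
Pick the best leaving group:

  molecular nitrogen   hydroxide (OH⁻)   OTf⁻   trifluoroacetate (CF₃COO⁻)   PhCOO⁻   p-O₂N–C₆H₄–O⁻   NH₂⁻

molecular nitrogen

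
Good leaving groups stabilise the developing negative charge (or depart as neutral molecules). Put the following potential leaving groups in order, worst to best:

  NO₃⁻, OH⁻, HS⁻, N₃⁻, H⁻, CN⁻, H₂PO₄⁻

NO₃⁻: pKₐ(HNO₃) ≈ -1.3
H₂PO₄⁻: pKₐ(H₃PO₄) ≈ 2.1
N₃⁻: pKₐ(HN₃) ≈ 4.7
HS⁻: pKₐ(H₂S) ≈ 7
CN⁻: pKₐ(HCN) ≈ 9.2
OH⁻: pKₐ(H₂O) ≈ 15.7
H⁻: pKₐ(H₂) ≈ 36
Reversing gives the worst-to-best order requested.

H⁻ < OH⁻ < CN⁻ < HS⁻ < N₃⁻ < H₂PO₄⁻ < NO₃⁻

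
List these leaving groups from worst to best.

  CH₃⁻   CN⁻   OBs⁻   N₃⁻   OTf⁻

The more stable X⁻ (or X) is on its own — i.e. the weaker a base it is — the better a leaving group it makes.
OTf⁻: pKₐ(CF₃SO₃H (triflic acid)) ≈ -14
OBs⁻: pKₐ(p-BrC₆H₄SO₃H) ≈ -2.8
N₃⁻: pKₐ(HN₃) ≈ 4.7
CN⁻: pKₐ(HCN) ≈ 9.2
CH₃⁻: pKₐ(CH₄) ≈ 48 — unstabilised carbanion; the worst conceivable leaving group
The question asks for worst first, so the sequence is read in increasing leaving-group ability.

CH₃⁻ < CN⁻ < N₃⁻ < OBs⁻ < OTf⁻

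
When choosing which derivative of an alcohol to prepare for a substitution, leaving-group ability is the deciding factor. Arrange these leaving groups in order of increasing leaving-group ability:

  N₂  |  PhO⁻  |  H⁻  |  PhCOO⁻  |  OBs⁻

H⁻ < PhO⁻ < PhCOO⁻ < OBs⁻ < N₂

N₂: no meaningful conjugate acid; N₂ departs as an exceptionally stable neutral molecule
OBs⁻: pKₐ(p-BrC₆H₄SO₃H) ≈ -2.8
PhCOO⁻: pKₐ(C₆H₅COOH) ≈ 4.2 — aryl carboxylate
PhO⁻: pKₐ(C₆H₅OH (phenol)) ≈ 10 — resonance into the ring helps, but still a poor LG
H⁻: pKₐ(H₂) ≈ 36 — extremely strong base; leaves only in special hydride-transfer contexts
Listed from poorest to best leaving group as asked.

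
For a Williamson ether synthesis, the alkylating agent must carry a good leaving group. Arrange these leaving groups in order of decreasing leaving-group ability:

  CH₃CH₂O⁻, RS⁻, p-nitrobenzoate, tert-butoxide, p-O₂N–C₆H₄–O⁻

p-nitrobenzoate: pKₐ(p-nitrobenzoic acid) ≈ 3.4 — electron-withdrawing nitro group stabilises the carboxylate
p-O₂N–C₆H₄–O⁻: pKₐ(p-nitrophenol) ≈ 7.2
RS⁻: pKₐ(RSH (a thiol)) ≈ 10.5 — moderately basic; rarely leaves without activation
CH₃CH₂O⁻: pKₐ(CH₃CH₂OH) ≈ 16 — strong base; alkoxides do not leave unassisted
tert-butoxide: pKₐ(t-BuOH) ≈ 18 — bulky, strongly basic alkoxide

p-nitrobenzoate > p-O₂N–C₆H₄–O⁻ > RS⁻ > CH₃CH₂O⁻ > tert-butoxide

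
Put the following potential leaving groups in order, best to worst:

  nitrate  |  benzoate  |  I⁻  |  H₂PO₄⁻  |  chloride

I⁻ > chloride > nitrate > H₂PO₄⁻ > benzoate

I⁻: pKₐ(HI) ≈ -10
chloride: pKₐ(HCl) ≈ -7
nitrate: pKₐ(HNO₃) ≈ -1.3
H₂PO₄⁻: pKₐ(H₃PO₄) ≈ 2.1
benzoate: pKₐ(C₆H₅COOH) ≈ 4.2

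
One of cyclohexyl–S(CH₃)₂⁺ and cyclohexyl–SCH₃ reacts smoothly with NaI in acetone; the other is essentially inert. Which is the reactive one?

cyclohexyl–S(CH₃)₂⁺

From cyclohexyl–SCH₃ the departing group would be RS⁻ (pKₐ(RSH (a thiol)) ≈ 10.5). Moderately basic; rarely leaves without activation.
From cyclohexyl–S(CH₃)₂⁺ the leaving group is SR'₂ (pKₐ(R'₂SH⁺) ≈ -7). Neutral; leaves from a sulfonium salt (R–SR'₂⁺).
(In practice cyclohexyl–S(CH₃)₂⁺ is made from cyclohexyl–SCH₃ by S-methylation with CH₃I, allowing neutral dimethyl sulfide, rather than methanethiolate, to depart.)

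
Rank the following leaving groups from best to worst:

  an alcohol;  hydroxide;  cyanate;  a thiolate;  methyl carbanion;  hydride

The more stable X⁻ (or X) is on its own — i.e. the weaker a base it is — the better a leaving group it makes.
an alcohol: pKₐ(R'OH₂⁺) ≈ -2.4
cyanate: pKₐ(HOCN) ≈ 3.5
a thiolate: pKₐ(RSH (a thiol)) ≈ 10.5
hydroxide: pKₐ(H₂O) ≈ 15.7
hydride: pKₐ(H₂) ≈ 36
methyl carbanion: pKₐ(CH₄) ≈ 48 — unstabilised carbanion; the worst conceivable leaving group

an alcohol > cyanate > a thiolate > hydroxide > hydride > methyl carbanion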